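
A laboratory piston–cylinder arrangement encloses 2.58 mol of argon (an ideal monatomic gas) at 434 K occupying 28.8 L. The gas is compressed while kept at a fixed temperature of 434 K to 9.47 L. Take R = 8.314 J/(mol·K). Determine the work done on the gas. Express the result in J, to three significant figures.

W ≈ 10400 J

Isothermal: W = nRT ln(V₂/V₁).
W = (2.58)(8.314)(434) × ln(9.47/28.8)
  = 9309 × -1.112
W_by_gas = -10354 J; work on gas = −W_by = 10354 J.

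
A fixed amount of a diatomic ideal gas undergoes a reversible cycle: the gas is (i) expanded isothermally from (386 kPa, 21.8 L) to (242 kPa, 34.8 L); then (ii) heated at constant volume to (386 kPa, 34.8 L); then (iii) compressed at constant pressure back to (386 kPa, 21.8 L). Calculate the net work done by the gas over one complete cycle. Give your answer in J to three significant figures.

Leg (i): W = PᵢVᵢ ln(V_f/Vᵢ) = (8415) ln(34.8/21.8) = 3936 J.
Leg (ii): W = 0.
Leg (iii): W = PΔV = (386)(21.8 − 34.8) = -5018 J.
W_net = 3936 − 5018 = -1082 J.

W_net ≈ -1080 J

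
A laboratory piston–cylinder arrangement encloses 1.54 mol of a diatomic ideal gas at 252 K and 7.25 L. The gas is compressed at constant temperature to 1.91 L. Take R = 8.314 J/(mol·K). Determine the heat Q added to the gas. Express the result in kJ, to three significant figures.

Isothermal ⇒ ΔU = 0, so Q = W = nRT ln(V₂/V₁).
Q = (1.54)(8.314)(252) ln(1.91/7.25) = 3226 × -1.334 = -4304 J.

Q ≈ -4.30 kJ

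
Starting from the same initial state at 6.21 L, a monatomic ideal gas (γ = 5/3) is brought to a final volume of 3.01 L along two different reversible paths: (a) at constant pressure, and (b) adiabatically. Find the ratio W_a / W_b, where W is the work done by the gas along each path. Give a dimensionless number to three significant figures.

Path (a) isobaric: W = P₁(V₂ − V₁) → W_a/(P₁V₁) = -0.5153.
Path (b) adiabatic: W = P₁V₁(1 − (V₁/V₂)^(γ−1))/(γ−1) → W_b/(P₁V₁) = -0.9309.
W_a / W_b = -0.5153 / -0.9309 = 0.5535.

W_a / W_b ≈ 0.554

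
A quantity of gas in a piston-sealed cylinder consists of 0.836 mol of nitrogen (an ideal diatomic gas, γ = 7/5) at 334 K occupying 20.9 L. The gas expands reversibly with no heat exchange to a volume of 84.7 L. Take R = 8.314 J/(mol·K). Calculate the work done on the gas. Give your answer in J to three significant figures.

W ≈ -2490 J

Adiabatic: TV^(γ−1) = const with γ = 7/5.
T₂ = T₁ (V₁/V₂)^(γ−1) = 334 × (20.9/84.7)^0.4 = 334 × 0.5714 = 190.8 K.
W_by = nCᵥ(T₁ − T₂) = (0.836)(20.79)(334 − 190.8) = 2488 J.
Work on gas = −W_by = -2488 J.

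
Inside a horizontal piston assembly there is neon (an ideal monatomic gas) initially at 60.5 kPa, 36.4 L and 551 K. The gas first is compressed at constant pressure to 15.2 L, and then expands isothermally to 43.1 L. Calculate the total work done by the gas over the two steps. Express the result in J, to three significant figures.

W_total ≈ -324 J

Step 1 (isobaric): W = PΔV = (60.5 kPa)(15.2 − 36.4 L) = -1283 J.
After step 1: P = 60.5 kPa, V = 15.2 L, T = 230.1 K.
Step 2 (isothermal): W = P₁V₁ ln(V₂/V₁) = (919.6) ln(43.1/15.2) = 958.4 J.
W_total = -1283 + 958.4 = -324.2 J.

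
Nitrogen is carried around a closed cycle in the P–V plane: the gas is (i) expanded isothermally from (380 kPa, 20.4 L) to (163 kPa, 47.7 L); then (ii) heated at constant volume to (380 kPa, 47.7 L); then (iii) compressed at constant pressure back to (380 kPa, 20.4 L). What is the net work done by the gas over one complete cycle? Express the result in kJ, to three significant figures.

Leg (i): W = PᵢVᵢ ln(V_f/Vᵢ) = (7752) ln(47.7/20.4) = 6585 J.
Leg (ii): W = 0.
Leg (iii): W = PΔV = (380)(20.4 − 47.7) = -10374 J.
W_net = 6585 − 10374 = -3789 J.

W_net ≈ -3.79 kJ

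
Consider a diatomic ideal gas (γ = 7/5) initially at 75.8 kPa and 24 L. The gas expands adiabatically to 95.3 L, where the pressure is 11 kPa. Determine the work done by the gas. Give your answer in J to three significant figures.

Adiabatic: W = (P₁V₁ − P₂V₂)/(γ − 1) with γ = 7/5.
P₁V₁ = 1819 J, P₂V₂ = 1048 J.
W = (1819 − 1048) / 0.4 = 1927 J.

W ≈ 1930 J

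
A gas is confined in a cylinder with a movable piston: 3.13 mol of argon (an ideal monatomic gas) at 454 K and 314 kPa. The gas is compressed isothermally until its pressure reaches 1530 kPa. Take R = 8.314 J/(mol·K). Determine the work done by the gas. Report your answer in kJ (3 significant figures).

Isothermal process: W = nRT ln(V₂/V₁) = nRT ln(P₁/P₂).
W = (3.13)(8.314)(454) × ln(314/1530)
  = 11814 × ln(0.2052) = 11814 × -1.584
W_by_gas = -18710 J.

W ≈ -18.7 kJ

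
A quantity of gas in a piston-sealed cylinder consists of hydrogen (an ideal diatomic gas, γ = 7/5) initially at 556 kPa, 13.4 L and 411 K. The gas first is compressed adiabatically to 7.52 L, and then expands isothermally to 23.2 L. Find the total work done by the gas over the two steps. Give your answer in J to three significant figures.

W_total ≈ 5730 J

Step 1 (adiabatic): W = (P₁V₁ − P₂V₂)/(γ−1) = (7450 − 9387)/0.4 = -4842 J.
After step 1: P = 1248 kPa, V = 7.52 L, T = 517.8 K.
Step 2 (isothermal): W = P₁V₁ ln(V₂/V₁) = (9387) ln(23.2/7.52) = 10575 J.
W_total = -4842 + 10575 = 5734 J.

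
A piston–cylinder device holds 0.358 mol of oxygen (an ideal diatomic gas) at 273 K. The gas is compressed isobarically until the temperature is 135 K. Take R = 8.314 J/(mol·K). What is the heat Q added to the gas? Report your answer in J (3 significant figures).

Isobaric: W = nRΔT = (0.358)(8.314)(-138) = -410.7 J.
ΔU = nCᵥΔT with Cᵥ = 5R/2: ΔU = (0.358)(20.79)(-138) = -1027 J.
Q = ΔU + W = -1027 − 410.7 = -1438 J.

Q ≈ -1440 J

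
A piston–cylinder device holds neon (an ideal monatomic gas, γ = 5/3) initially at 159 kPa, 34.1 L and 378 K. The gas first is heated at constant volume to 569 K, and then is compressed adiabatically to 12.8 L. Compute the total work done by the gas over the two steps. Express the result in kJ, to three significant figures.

W_total ≈ -11.3 kJ

Step 1 (isochoric): W = 0 (constant volume).
After step 1: P = 239.3 kPa (V unchanged).
Step 2 (adiabatic): W = (P₁V₁ − P₂V₂)/(γ−1) = (8162 − 15684)/0.667 = -11284 J.
W_total = 0 − 11284 = -11284 J.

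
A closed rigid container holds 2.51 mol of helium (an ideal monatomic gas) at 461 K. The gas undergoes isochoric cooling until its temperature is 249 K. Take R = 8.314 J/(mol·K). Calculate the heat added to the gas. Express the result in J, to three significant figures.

Q ≈ -6640 J

Constant volume ⇒ W = 0, so Q = ΔU = nCᵥΔT with Cᵥ = 3R/2 = 12.47 J/(mol·K).
ΔU = (2.51)(12.47)(249 − 461) = -6636 J.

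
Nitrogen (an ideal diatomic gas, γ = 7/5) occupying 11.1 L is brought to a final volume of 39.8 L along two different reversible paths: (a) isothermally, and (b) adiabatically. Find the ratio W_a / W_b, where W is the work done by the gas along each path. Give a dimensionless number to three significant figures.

W_a / W_b ≈ 1.28

Path (a) isothermal: W = P₁V₁ ln(V₂/V₁) → W_a/(P₁V₁) = 1.277.
Path (b) adiabatic: W = P₁V₁(1 − (V₁/V₂)^(γ−1))/(γ−1) → W_b/(P₁V₁) = 0.9999.
W_a / W_b = 1.277 / 0.9999 = 1.277.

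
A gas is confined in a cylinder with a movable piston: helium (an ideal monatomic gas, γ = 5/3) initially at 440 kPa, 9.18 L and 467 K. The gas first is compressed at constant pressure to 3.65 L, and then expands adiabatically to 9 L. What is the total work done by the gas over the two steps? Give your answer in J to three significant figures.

W_total ≈ -1340 J

Step 1 (isobaric): W = PΔV = (440 kPa)(3.65 − 9.18 L) = -2433 J.
After step 1: P = 440 kPa, V = 3.65 L, T = 185.7 K.
Step 2 (adiabatic): W = (P₁V₁ − P₂V₂)/(γ−1) = (1606 − 879.9)/0.667 = 1089 J.
W_total = -2433 + 1089 = -1344 J.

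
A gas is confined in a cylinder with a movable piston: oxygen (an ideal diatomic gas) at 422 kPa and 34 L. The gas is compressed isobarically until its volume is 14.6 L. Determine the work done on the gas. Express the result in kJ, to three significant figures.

W ≈ 8.19 kJ

Isobaric: W = P ΔV.
W = (422 kPa)(14.6 − 34 L) = (422)(-19.4) = -8187 J.
Work on gas = −W_by = 8187 J.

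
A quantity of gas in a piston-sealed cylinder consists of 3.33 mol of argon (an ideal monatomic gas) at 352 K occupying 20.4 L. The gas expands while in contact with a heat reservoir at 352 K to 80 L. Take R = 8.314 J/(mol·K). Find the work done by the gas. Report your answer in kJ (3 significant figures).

Isothermal: W = nRT ln(V₂/V₁).
W = (3.33)(8.314)(352) × ln(80/20.4)
  = 9745 × 1.366
W_by_gas = 13317 J.

W ≈ 13.3 kJ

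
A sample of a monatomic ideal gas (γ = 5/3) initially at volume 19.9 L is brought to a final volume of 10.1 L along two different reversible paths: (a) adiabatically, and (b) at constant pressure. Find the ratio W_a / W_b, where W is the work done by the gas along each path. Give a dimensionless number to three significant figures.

Path (a) adiabatic: W = P₁V₁(1 − (V₁/V₂)^(γ−1))/(γ−1) → W_a/(P₁V₁) = -0.8575.
Path (b) isobaric: W = P₁(V₂ − V₁) → W_b/(P₁V₁) = -0.4925.
W_a / W_b = -0.8575 / -0.4925 = 1.741.

W_a / W_b ≈ 1.74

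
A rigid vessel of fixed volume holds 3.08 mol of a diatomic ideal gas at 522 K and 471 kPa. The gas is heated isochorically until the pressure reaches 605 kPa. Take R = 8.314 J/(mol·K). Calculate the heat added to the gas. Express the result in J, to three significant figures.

Q ≈ 9510 J

Constant volume ⇒ W = 0, so Q = ΔU = nCᵥΔT with Cᵥ = 5R/2 = 20.79 J/(mol·K).
At constant V, T₂/T₁ = P₂/P₁ ⇒ ΔT = T₁(P₂/P₁ − 1) = 522·(605/471 − 1) = 148.5 K.
ΔU = (3.08)(20.79)(148.5) = 9507 J.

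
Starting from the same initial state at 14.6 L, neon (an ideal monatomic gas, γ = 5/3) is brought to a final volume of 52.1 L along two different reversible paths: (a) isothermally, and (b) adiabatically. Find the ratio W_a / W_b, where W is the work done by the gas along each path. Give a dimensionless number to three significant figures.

Path (a) isothermal: W = P₁V₁ ln(V₂/V₁) → W_a/(P₁V₁) = 1.272.
Path (b) adiabatic: W = P₁V₁(1 − (V₁/V₂)^(γ−1))/(γ−1) → W_b/(P₁V₁) = 0.8577.
W_a / W_b = 1.272 / 0.8577 = 1.483.

W_a / W_b ≈ 1.48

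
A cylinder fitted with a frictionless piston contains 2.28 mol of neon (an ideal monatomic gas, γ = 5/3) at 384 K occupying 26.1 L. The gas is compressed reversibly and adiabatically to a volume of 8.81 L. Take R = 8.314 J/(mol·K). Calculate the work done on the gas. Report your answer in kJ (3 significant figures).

Adiabatic: TV^(γ−1) = const with γ = 5/3.
T₂ = T₁ (V₁/V₂)^(γ−1) = 384 × (26.1/8.81)^0.667 = 384 × 2.063 = 792.1 K.
W_by = nCᵥ(T₁ − T₂) = (2.28)(12.47)(384 − 792.1) = -11604 J.
Work on gas = −W_by = 11604 J.

W ≈ 11.6 kJ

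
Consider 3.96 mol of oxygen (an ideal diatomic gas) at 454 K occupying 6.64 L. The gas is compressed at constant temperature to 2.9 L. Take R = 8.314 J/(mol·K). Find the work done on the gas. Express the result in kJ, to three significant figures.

Isothermal: W = nRT ln(V₂/V₁).
W = (3.96)(8.314)(454) × ln(2.9/6.64)
  = 14947 × -0.8284
W_by_gas = -12382 J; work on gas = −W_by = 12382 J.

W ≈ 12.4 kJ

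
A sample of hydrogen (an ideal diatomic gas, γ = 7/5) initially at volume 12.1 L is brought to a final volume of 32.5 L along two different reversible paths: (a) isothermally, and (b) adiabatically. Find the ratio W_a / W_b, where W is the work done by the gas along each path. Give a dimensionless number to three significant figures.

W_a / W_b ≈ 1.21

Path (a) isothermal: W = P₁V₁ ln(V₂/V₁) → W_a/(P₁V₁) = 0.988.
Path (b) adiabatic: W = P₁V₁(1 − (V₁/V₂)^(γ−1))/(γ−1) → W_b/(P₁V₁) = 0.8162.
W_a / W_b = 0.988 / 0.8162 = 1.211.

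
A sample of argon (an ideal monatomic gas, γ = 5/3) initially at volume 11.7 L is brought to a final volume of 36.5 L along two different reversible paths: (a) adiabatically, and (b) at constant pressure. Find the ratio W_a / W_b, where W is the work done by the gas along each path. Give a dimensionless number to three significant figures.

W_a / W_b ≈ 0.376

Path (a) adiabatic: W = P₁V₁(1 − (V₁/V₂)^(γ−1))/(γ−1) → W_a/(P₁V₁) = 0.7974.
Path (b) isobaric: W = P₁(V₂ − V₁) → W_b/(P₁V₁) = 2.12.
W_a / W_b = 0.7974 / 2.12 = 0.3762.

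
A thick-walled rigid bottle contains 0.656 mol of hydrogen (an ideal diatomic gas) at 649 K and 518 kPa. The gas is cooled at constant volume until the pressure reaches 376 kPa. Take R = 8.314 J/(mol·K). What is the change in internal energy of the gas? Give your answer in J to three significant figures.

ΔU ≈ -2430 J

Constant volume ⇒ W = 0, so Q = ΔU = nCᵥΔT with Cᵥ = 5R/2 = 20.79 J/(mol·K).
At constant V, T₂/T₁ = P₂/P₁ ⇒ ΔT = T₁(P₂/P₁ − 1) = 649·(376/518 − 1) = -177.9 K.
ΔU = (0.656)(20.79)(-177.9) = -2426 J.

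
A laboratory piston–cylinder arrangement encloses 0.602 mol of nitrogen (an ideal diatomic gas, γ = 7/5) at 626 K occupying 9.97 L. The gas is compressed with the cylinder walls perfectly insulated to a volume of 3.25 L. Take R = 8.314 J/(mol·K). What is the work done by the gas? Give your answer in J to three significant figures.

Adiabatic: TV^(γ−1) = const with γ = 7/5.
T₂ = T₁ (V₁/V₂)^(γ−1) = 626 × (9.97/3.25)^0.4 = 626 × 1.566 = 980.2 K.
W_by = nCᵥ(T₁ − T₂) = (0.602)(20.79)(626 − 980.2) = -4432 J.

W ≈ -4430 J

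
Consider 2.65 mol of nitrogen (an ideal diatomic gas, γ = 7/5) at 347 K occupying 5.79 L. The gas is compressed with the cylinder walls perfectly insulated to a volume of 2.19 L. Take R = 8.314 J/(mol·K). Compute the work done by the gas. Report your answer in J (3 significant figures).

Adiabatic: TV^(γ−1) = const with γ = 7/5.
T₂ = T₁ (V₁/V₂)^(γ−1) = 347 × (5.79/2.19)^0.4 = 347 × 1.475 = 511.9 K.
W_by = nCᵥ(T₁ − T₂) = (2.65)(20.79)(347 − 511.9) = -9085 J.

W ≈ -9090 J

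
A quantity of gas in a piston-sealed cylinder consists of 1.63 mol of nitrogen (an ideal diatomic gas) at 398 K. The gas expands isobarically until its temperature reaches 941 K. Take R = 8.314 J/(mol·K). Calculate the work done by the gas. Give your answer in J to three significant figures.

W ≈ 7360 J

Isobaric: W = P ΔV = nR ΔT.
W = (1.63)(8.314)(941 − 398) = 7359 J.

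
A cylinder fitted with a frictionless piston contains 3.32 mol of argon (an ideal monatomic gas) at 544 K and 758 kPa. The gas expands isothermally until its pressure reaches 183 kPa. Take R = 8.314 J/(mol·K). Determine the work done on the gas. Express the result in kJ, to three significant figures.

W ≈ -21.3 kJ

Isothermal process: W = nRT ln(V₂/V₁) = nRT ln(P₁/P₂).
W = (3.32)(8.314)(544) × ln(758/183)
  = 15016 × ln(4.142) = 15016 × 1.421
W_by_gas = 21340 J; work on gas = −W_by = -21340 J.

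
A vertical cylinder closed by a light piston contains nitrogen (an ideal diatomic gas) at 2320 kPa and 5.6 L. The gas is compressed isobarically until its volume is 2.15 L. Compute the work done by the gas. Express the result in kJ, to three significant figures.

W ≈ -8.00 kJ

Isobaric: W = P ΔV.
W = (2320 kPa)(2.15 − 5.6 L) = (2320)(-3.45) = -8004 J.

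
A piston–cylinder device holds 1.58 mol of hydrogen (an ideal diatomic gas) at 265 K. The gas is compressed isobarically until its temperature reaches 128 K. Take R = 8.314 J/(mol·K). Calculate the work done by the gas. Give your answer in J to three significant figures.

Isobaric: W = P ΔV = nR ΔT.
W = (1.58)(8.314)(128 − 265) = -1800 J.

W ≈ -1800 J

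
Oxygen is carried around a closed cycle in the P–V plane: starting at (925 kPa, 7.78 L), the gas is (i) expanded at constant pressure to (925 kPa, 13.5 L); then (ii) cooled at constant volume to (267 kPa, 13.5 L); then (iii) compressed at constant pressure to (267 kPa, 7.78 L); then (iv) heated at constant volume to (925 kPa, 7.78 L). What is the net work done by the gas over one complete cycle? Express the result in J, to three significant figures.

W_net ≈ 3760 J

Constant-volume legs do no work.
W(i) = (925)(13.5 − 7.78) = 5291 J; W(iii) = (267)(7.78 − 13.5) = -1527 J.
W_net = 5291 − 1527 = 3764 J (the clockwise enclosed area).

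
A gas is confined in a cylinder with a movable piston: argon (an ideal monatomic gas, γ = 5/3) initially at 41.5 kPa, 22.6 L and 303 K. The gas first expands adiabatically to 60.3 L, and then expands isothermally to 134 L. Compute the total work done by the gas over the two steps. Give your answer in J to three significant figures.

W_total ≈ 1060 J

Step 1 (adiabatic): W = (P₁V₁ − P₂V₂)/(γ−1) = (937.9 − 487.5)/0.667 = 675.5 J.
After step 1: P = 8.085 kPa, V = 60.3 L, T = 157.5 K.
Step 2 (isothermal): W = P₁V₁ ln(V₂/V₁) = (487.5) ln(134/60.3) = 389.3 J.
W_total = 675.5 + 389.3 = 1065 J.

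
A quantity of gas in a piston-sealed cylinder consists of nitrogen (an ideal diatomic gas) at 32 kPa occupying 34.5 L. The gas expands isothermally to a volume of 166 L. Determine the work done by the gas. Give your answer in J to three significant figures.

Isothermal: W = nRT ln(V₂/V₁) = P₁V₁ ln(V₂/V₁).
P₁V₁ = (32 kPa)(34.5 L) = 1104 J.
W = 1104 × ln(166/34.5) = 1104 × 1.571
W_by_gas = 1734 J.

W ≈ 1730 J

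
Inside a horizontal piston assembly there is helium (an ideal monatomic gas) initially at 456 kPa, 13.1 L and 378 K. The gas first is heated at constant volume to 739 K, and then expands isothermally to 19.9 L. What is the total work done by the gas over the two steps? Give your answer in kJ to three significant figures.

Step 1 (isochoric): W = 0 (constant volume).
After step 1: P = 891.5 kPa (V unchanged).
Step 2 (isothermal): W = P₁V₁ ln(V₂/V₁) = (11679) ln(19.9/13.1) = 4883 J.
W_total = 0 + 4883 = 4883 J.

W_total ≈ 4.88 kJ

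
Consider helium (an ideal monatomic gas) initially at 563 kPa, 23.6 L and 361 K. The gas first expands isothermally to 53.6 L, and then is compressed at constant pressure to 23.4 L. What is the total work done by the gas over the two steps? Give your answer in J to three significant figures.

Step 1 (isothermal): W = P₁V₁ ln(V₂/V₁) = (13287) ln(53.6/23.6) = 10899 J.
After step 1: P = 247.9 kPa, V = 53.6 L, T = 361 K.
Step 2 (isobaric): W = PΔV = (247.9 kPa)(23.4 − 53.6 L) = -7486 J.
W_total = 10899 − 7486 = 3413 J.

W_total ≈ 3410 J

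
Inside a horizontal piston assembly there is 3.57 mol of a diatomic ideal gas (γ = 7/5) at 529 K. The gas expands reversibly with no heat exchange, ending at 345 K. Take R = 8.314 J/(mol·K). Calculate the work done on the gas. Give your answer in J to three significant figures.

Adiabatic ⇒ Q = 0, so W_by = −ΔU = nCᵥ(T₁ − T₂).
Cᵥ = 5R/2 = 20.79 J/(mol·K).
W = (3.57)(20.79)(529 − 345) = 13653 J.
Work on gas = −W_by = -13653 J.

W ≈ -13700 J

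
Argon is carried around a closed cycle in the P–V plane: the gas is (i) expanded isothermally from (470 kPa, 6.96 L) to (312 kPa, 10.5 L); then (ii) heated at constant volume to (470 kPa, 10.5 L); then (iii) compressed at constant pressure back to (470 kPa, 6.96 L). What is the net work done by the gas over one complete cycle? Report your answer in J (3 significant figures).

W_net ≈ -319 J

Leg (i): W = PᵢVᵢ ln(V_f/Vᵢ) = (3271) ln(10.5/6.96) = 1345 J.
Leg (ii): W = 0.
Leg (iii): W = PΔV = (470)(6.96 − 10.5) = -1664 J.
W_net = 1345 − 1664 = -318.7 J.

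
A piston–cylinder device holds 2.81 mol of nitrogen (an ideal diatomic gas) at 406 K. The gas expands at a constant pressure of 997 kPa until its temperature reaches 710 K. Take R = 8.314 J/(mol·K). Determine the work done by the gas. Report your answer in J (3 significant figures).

Isobaric: W = P ΔV = nR ΔT.
W = (2.81)(8.314)(710 − 406) = 7102 J.

W ≈ 7100 J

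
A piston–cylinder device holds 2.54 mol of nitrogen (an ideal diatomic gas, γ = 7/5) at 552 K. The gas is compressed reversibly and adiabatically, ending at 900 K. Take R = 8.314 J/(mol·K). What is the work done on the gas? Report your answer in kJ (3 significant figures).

W ≈ 18.4 kJ

Adiabatic ⇒ Q = 0, so W_by = −ΔU = nCᵥ(T₁ − T₂).
Cᵥ = 5R/2 = 20.79 J/(mol·K).
W = (2.54)(20.79)(552 − 900) = -18372 J.
Work on gas = −W_by = 18372 J.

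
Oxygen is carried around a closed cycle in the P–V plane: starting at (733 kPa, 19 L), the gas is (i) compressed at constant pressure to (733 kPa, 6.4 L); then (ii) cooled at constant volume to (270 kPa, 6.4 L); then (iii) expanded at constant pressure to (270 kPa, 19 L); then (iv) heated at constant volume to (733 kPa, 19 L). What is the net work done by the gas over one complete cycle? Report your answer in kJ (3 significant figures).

Constant-volume legs do no work.
W(i) = (733)(6.4 − 19) = -9236 J; W(iii) = (270)(19 − 6.4) = 3402 J.
W_net = -9236 + 3402 = -5834 J (the counter-clockwise enclosed area).

W_net ≈ -5.83 kJ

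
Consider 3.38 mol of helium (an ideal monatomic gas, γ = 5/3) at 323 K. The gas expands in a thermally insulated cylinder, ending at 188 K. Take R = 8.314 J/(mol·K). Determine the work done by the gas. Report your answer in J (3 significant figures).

Adiabatic ⇒ Q = 0, so W_by = −ΔU = nCᵥ(T₁ − T₂).
Cᵥ = 3R/2 = 12.47 J/(mol·K).
W = (3.38)(12.47)(323 − 188) = 5691 J.

W ≈ 5690 J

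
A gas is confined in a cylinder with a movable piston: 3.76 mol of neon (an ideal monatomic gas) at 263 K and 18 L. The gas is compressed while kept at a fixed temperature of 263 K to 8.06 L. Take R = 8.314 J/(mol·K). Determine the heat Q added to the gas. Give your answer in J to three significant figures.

Isothermal ⇒ ΔU = 0, so Q = W = nRT ln(V₂/V₁).
Q = (3.76)(8.314)(263) ln(8.06/18) = 8222 × -0.8035 = -6606 J.

Q ≈ -6610 J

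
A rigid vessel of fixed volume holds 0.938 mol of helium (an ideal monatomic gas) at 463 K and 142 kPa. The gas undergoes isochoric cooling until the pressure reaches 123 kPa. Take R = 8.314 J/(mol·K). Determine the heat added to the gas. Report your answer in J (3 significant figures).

Constant volume ⇒ W = 0, so Q = ΔU = nCᵥΔT with Cᵥ = 3R/2 = 12.47 J/(mol·K).
At constant V, T₂/T₁ = P₂/P₁ ⇒ ΔT = T₁(P₂/P₁ − 1) = 463·(123/142 − 1) = -61.95 K.
ΔU = (0.938)(12.47)(-61.95) = -724.7 J.

Q ≈ -725 J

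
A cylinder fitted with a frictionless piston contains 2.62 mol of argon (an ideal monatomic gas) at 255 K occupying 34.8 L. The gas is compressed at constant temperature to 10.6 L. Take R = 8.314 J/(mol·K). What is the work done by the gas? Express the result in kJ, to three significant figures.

Isothermal: W = nRT ln(V₂/V₁).
W = (2.62)(8.314)(255) × ln(10.6/34.8)
  = 5555 × -1.189
W_by_gas = -6603 J.

W ≈ -6.60 kJ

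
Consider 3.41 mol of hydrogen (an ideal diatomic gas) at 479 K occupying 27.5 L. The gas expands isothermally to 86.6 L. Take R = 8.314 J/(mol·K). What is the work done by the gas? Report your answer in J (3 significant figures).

W ≈ 15600 J

Isothermal: W = nRT ln(V₂/V₁).
W = (3.41)(8.314)(479) × ln(86.6/27.5)
  = 13580 × 1.147
W_by_gas = 15578 J.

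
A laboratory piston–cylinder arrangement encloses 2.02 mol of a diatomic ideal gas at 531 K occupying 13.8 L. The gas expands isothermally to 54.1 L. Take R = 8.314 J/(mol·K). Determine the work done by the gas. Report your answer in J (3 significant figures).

Isothermal: W = nRT ln(V₂/V₁).
W = (2.02)(8.314)(531) × ln(54.1/13.8)
  = 8918 × 1.366
W_by_gas = 12183 J.

W ≈ 12200 J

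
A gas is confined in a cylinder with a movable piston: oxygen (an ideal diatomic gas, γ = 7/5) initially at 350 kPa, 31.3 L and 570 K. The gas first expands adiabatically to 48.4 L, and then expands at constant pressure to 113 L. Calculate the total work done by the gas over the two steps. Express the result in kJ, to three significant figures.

Step 1 (adiabatic): W = (P₁V₁ − P₂V₂)/(γ−1) = (10955 − 9202)/0.4 = 4382 J.
After step 1: P = 190.1 kPa, V = 48.4 L, T = 478.8 K.
Step 2 (isobaric): W = PΔV = (190.1 kPa)(113 − 48.4 L) = 12282 J.
W_total = 4382 + 12282 = 16664 J.

W_total ≈ 16.7 kJ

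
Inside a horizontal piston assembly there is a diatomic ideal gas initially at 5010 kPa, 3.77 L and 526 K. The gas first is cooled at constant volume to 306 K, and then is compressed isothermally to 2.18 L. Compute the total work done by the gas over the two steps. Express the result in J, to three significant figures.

W_total ≈ -6020 J

Step 1 (isochoric): W = 0 (constant volume).
After step 1: P = 2915 kPa (V unchanged).
Step 2 (isothermal): W = P₁V₁ ln(V₂/V₁) = (10988) ln(2.18/3.77) = -6019 J.
W_total = 0 − 6019 = -6019 J.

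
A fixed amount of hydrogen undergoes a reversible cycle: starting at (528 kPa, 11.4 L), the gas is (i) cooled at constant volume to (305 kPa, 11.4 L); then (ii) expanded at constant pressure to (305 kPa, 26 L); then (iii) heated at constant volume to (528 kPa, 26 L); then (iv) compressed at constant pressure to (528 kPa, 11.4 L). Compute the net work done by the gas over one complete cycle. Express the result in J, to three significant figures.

W_net ≈ -3260 J

Constant-volume legs do no work.
W(ii) = (305)(26 − 11.4) = 4453 J; W(iv) = (528)(11.4 − 26) = -7709 J.
W_net = 4453 − 7709 = -3256 J (the counter-clockwise enclosed area).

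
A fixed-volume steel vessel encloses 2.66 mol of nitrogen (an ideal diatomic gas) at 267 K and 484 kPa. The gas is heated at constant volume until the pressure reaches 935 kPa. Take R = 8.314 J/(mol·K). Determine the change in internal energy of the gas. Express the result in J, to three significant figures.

Constant volume ⇒ W = 0, so Q = ΔU = nCᵥΔT with Cᵥ = 5R/2 = 20.79 J/(mol·K).
At constant V, T₂/T₁ = P₂/P₁ ⇒ ΔT = T₁(P₂/P₁ − 1) = 267·(935/484 − 1) = 248.8 K.
ΔU = (2.66)(20.79)(248.8) = 13755 J.

ΔU ≈ 13800 J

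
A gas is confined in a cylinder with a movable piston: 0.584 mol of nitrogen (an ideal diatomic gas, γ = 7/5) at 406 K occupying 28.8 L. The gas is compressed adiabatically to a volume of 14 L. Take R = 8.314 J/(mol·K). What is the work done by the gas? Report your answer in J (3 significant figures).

W ≈ -1650 J

Adiabatic: TV^(γ−1) = const with γ = 7/5.
T₂ = T₁ (V₁/V₂)^(γ−1) = 406 × (28.8/14)^0.4 = 406 × 1.334 = 541.8 K.
W_by = nCᵥ(T₁ − T₂) = (0.584)(20.79)(406 − 541.8) = -1648 J.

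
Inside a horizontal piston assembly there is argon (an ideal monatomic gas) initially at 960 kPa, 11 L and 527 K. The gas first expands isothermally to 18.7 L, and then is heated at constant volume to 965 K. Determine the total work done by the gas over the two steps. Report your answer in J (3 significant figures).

Step 1 (isothermal): W = P₁V₁ ln(V₂/V₁) = (10560) ln(18.7/11) = 5603 J.
Step 2 (isochoric): W = 0 (constant volume).
W_total = 5603 + 0 = 5603 J.

W_total ≈ 5600 J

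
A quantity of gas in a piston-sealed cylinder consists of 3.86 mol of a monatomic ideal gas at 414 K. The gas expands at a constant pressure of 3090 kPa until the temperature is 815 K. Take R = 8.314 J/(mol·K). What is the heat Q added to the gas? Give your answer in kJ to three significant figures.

Q ≈ 32.2 kJ

Isobaric: W = nRΔT = (3.86)(8.314)(401) = 12869 J.
ΔU = nCᵥΔT with Cᵥ = 3R/2: ΔU = (3.86)(12.47)(401) = 19303 J.
Q = ΔU + W = 19303 + 12869 = 32172 J.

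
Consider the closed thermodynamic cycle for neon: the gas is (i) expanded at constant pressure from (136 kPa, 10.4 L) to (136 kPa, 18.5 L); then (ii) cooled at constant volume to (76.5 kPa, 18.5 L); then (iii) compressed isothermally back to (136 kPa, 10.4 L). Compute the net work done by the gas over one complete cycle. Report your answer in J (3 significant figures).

W_net ≈ 286 J

Leg (i): W = PΔV = (136)(18.5 − 10.4) = 1102 J.
Leg (ii): W = 0.
Leg (iii): W = PᵢVᵢ ln(V_f/Vᵢ) = (1415) ln(10.4/18.5) = -815.1 J.
W_net = 1102 − 815.1 = 286.5 J.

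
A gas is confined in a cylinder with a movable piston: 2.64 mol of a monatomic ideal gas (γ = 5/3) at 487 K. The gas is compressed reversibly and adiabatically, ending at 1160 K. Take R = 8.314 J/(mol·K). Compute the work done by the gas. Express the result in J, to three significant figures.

Adiabatic ⇒ Q = 0, so W_by = −ΔU = nCᵥ(T₁ − T₂).
Cᵥ = 3R/2 = 12.47 J/(mol·K).
W = (2.64)(12.47)(487 − 1160) = -22157 J.

W ≈ -22200 J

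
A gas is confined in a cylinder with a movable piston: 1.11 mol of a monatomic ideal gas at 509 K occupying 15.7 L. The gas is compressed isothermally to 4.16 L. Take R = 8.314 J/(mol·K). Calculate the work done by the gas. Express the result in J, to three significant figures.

W ≈ -6240 J

Isothermal: W = nRT ln(V₂/V₁).
W = (1.11)(8.314)(509) × ln(4.16/15.7)
  = 4697 × -1.328
W_by_gas = -6239 J.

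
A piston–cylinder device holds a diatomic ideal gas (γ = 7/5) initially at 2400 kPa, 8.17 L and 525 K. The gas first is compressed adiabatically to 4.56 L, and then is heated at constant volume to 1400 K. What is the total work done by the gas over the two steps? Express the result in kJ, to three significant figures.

W_total ≈ -12.9 kJ

Step 1 (adiabatic): W = (P₁V₁ − P₂V₂)/(γ−1) = (19608 − 24759)/0.4 = -12878 J.
Step 2 (isochoric): W = 0 (constant volume).
W_total = -12878 + 0 = -12878 J.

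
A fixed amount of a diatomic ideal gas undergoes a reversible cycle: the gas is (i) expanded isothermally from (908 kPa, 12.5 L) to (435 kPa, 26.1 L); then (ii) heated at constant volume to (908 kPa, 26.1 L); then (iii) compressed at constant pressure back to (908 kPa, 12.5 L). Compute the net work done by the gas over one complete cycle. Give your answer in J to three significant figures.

Leg (i): W = PᵢVᵢ ln(V_f/Vᵢ) = (11350) ln(26.1/12.5) = 8356 J.
Leg (ii): W = 0.
Leg (iii): W = PΔV = (908)(12.5 − 26.1) = -12349 J.
W_net = 8356 − 12349 = -3993 J.

W_net ≈ -3990 J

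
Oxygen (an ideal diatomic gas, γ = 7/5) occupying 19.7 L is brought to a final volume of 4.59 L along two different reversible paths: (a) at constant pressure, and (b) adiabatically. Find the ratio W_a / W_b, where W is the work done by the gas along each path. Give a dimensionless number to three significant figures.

Path (a) isobaric: W = P₁(V₂ − V₁) → W_a/(P₁V₁) = -0.767.
Path (b) adiabatic: W = P₁V₁(1 − (V₁/V₂)^(γ−1))/(γ−1) → W_b/(P₁V₁) = -1.977.
W_a / W_b = -0.767 / -1.977 = 0.3879.

W_a / W_b ≈ 0.388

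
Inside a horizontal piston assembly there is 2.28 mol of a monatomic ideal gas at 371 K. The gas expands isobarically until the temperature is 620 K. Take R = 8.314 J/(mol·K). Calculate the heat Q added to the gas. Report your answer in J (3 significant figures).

Isobaric: W = nRΔT = (2.28)(8.314)(249) = 4720 J.
ΔU = nCᵥΔT with Cᵥ = 3R/2: ΔU = (2.28)(12.47)(249) = 7080 J.
Q = ΔU + W = 7080 + 4720 = 11800 J.

Q ≈ 11800 J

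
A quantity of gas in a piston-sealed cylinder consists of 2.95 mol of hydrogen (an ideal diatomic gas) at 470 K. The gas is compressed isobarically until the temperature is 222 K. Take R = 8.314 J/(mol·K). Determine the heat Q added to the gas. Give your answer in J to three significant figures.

Isobaric: W = nRΔT = (2.95)(8.314)(-248) = -6083 J.
ΔU = nCᵥΔT with Cᵥ = 5R/2: ΔU = (2.95)(20.79)(-248) = -15206 J.
Q = ΔU + W = -15206 − 6083 = -21289 J.

Q ≈ -21300 J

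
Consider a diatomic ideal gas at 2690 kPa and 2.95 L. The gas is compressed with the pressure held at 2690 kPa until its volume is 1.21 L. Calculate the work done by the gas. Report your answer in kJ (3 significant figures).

Isobaric: W = P ΔV.
W = (2690 kPa)(1.21 − 2.95 L) = (2690)(-1.74) = -4681 J.

W ≈ -4.68 kJ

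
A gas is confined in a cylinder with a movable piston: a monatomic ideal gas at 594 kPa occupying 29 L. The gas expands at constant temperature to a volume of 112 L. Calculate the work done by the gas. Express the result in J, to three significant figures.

Isothermal: W = nRT ln(V₂/V₁) = P₁V₁ ln(V₂/V₁).
P₁V₁ = (594 kPa)(29 L) = 17226 J.
W = 17226 × ln(112/29) = 17226 × 1.351
W_by_gas = 23276 J.

W ≈ 23300 J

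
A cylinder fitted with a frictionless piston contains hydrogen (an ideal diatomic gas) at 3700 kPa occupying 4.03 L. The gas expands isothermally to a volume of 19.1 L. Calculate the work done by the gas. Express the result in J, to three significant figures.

W ≈ 23200 J

Isothermal: W = nRT ln(V₂/V₁) = P₁V₁ ln(V₂/V₁).
P₁V₁ = (3700 kPa)(4.03 L) = 14911 J.
W = 14911 × ln(19.1/4.03) = 14911 × 1.556
W_by_gas = 23200 J.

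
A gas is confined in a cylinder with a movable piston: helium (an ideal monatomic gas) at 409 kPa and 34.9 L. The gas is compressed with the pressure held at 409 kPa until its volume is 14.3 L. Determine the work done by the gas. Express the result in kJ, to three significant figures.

W ≈ -8.43 kJ

Isobaric: W = P ΔV.
W = (409 kPa)(14.3 − 34.9 L) = (409)(-20.6) = -8425 J.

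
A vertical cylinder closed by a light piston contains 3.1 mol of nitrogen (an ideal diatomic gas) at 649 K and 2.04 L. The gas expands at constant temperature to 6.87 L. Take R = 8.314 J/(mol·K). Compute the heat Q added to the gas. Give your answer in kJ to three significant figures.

Q ≈ 20.3 kJ

Isothermal ⇒ ΔU = 0, so Q = W = nRT ln(V₂/V₁).
Q = (3.1)(8.314)(649) ln(6.87/2.04) = 16727 × 1.214 = 20310 J.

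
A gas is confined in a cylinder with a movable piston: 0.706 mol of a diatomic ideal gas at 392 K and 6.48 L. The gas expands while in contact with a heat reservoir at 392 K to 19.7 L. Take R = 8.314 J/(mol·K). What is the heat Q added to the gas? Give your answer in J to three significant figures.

Q ≈ 2560 J

Isothermal ⇒ ΔU = 0, so Q = W = nRT ln(V₂/V₁).
Q = (0.706)(8.314)(392) ln(19.7/6.48) = 2301 × 1.112 = 2558 J.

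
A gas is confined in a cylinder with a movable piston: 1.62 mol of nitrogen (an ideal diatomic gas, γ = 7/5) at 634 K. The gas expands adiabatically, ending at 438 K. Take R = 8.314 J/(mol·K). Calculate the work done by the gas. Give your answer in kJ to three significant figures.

Adiabatic ⇒ Q = 0, so W_by = −ΔU = nCᵥ(T₁ − T₂).
Cᵥ = 5R/2 = 20.79 J/(mol·K).
W = (1.62)(20.79)(634 − 438) = 6600 J.

W ≈ 6.60 kJ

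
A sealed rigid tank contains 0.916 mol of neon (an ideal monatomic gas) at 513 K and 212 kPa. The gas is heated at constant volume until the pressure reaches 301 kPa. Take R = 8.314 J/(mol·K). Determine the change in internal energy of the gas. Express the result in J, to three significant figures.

ΔU ≈ 2460 J

Constant volume ⇒ W = 0, so Q = ΔU = nCᵥΔT with Cᵥ = 3R/2 = 12.47 J/(mol·K).
At constant V, T₂/T₁ = P₂/P₁ ⇒ ΔT = T₁(P₂/P₁ − 1) = 513·(301/212 − 1) = 215.4 K.
ΔU = (0.916)(12.47)(215.4) = 2460 J.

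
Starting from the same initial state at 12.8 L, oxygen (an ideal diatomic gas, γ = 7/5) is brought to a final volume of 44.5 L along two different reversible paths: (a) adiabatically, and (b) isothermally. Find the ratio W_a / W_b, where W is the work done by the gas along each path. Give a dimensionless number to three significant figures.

Path (a) adiabatic: W = P₁V₁(1 − (V₁/V₂)^(γ−1))/(γ−1) → W_a/(P₁V₁) = 0.9813.
Path (b) isothermal: W = P₁V₁ ln(V₂/V₁) → W_b/(P₁V₁) = 1.246.
W_a / W_b = 0.9813 / 1.246 = 0.7875.

W_a / W_b ≈ 0.788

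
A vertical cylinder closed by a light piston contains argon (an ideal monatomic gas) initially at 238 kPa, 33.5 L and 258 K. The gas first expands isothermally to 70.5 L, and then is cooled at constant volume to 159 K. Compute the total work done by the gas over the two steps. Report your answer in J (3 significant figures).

Step 1 (isothermal): W = P₁V₁ ln(V₂/V₁) = (7973) ln(70.5/33.5) = 5932 J.
Step 2 (isochoric): W = 0 (constant volume).
W_total = 5932 + 0 = 5932 J.

W_total ≈ 5930 J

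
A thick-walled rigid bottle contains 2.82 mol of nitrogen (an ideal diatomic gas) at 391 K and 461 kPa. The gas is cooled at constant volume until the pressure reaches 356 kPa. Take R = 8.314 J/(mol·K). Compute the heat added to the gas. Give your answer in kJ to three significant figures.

Q ≈ -5.22 kJ

Constant volume ⇒ W = 0, so Q = ΔU = nCᵥΔT with Cᵥ = 5R/2 = 20.79 J/(mol·K).
At constant V, T₂/T₁ = P₂/P₁ ⇒ ΔT = T₁(P₂/P₁ − 1) = 391·(356/461 − 1) = -89.06 K.
ΔU = (2.82)(20.79)(-89.06) = -5220 J.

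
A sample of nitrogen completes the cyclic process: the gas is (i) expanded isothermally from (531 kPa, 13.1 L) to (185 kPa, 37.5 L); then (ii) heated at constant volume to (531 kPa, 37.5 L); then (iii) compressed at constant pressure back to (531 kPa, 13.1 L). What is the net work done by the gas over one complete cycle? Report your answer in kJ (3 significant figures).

Leg (i): W = PᵢVᵢ ln(V_f/Vᵢ) = (6956) ln(37.5/13.1) = 7316 J.
Leg (ii): W = 0.
Leg (iii): W = PΔV = (531)(13.1 − 37.5) = -12956 J.
W_net = 7316 − 12956 = -5640 J.

W_net ≈ -5.64 kJ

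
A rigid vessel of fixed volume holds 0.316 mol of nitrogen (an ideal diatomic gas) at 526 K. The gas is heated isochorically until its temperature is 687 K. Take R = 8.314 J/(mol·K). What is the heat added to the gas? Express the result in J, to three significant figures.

Q ≈ 1060 J

Constant volume ⇒ W = 0, so Q = ΔU = nCᵥΔT with Cᵥ = 5R/2 = 20.79 J/(mol·K).
ΔU = (0.316)(20.79)(687 − 526) = 1057 J.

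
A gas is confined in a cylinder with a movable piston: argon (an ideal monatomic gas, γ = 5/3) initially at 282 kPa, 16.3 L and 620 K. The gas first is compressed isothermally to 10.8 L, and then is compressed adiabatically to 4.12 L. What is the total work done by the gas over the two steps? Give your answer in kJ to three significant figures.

Step 1 (isothermal): W = P₁V₁ ln(V₂/V₁) = (4597) ln(10.8/16.3) = -1892 J.
After step 1: P = 425.6 kPa, V = 10.8 L, T = 620 K.
Step 2 (adiabatic): W = (P₁V₁ − P₂V₂)/(γ−1) = (4597 − 8739)/0.667 = -6213 J.
W_total = -1892 − 6213 = -8105 J.

W_total ≈ -8.11 kJ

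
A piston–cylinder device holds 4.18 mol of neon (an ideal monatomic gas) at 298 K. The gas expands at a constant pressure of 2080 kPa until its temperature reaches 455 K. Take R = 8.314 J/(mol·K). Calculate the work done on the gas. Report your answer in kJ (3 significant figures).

Isobaric: W = P ΔV = nR ΔT.
W = (4.18)(8.314)(455 − 298) = 5456 J.
Work on gas = −W_by = -5456 J.

W ≈ -5.46 kJ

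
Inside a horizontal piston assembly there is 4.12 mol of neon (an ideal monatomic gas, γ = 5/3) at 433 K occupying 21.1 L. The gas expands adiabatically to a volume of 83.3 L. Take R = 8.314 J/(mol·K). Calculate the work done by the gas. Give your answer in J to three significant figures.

Adiabatic: TV^(γ−1) = const with γ = 5/3.
T₂ = T₁ (V₁/V₂)^(γ−1) = 433 × (21.1/83.3)^0.667 = 433 × 0.4003 = 173.3 K.
W_by = nCᵥ(T₁ − T₂) = (4.12)(12.47)(433 − 173.3) = 13341 J.

W ≈ 13300 J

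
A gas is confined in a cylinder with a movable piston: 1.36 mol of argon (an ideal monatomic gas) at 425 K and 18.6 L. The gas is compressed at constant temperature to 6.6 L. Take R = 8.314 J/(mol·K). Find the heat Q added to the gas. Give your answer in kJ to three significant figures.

Q ≈ -4.98 kJ

Isothermal ⇒ ΔU = 0, so Q = W = nRT ln(V₂/V₁).
Q = (1.36)(8.314)(425) ln(6.6/18.6) = 4805 × -1.036 = -4979 J.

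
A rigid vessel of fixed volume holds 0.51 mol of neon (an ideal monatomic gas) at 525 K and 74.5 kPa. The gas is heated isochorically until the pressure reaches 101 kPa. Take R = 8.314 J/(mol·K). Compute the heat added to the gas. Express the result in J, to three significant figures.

Q ≈ 1190 J

Constant volume ⇒ W = 0, so Q = ΔU = nCᵥΔT with Cᵥ = 3R/2 = 12.47 J/(mol·K).
At constant V, T₂/T₁ = P₂/P₁ ⇒ ΔT = T₁(P₂/P₁ − 1) = 525·(101/74.5 − 1) = 186.7 K.
ΔU = (0.51)(12.47)(186.7) = 1188 J.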